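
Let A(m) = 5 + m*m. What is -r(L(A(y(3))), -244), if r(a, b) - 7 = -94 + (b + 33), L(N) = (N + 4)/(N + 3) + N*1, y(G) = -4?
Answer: 298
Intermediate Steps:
A(m) = 5 + m²
L(N) = N + (4 + N)/(3 + N) (L(N) = (4 + N)/(3 + N) + N = N + (4 + N)/(3 + N))
r(a, b) = -54 + b (r(a, b) = 7 + (-94 + (b + 33)) = 7 + (-94 + (33 + b)) = 7 + (-61 + b) = -54 + b)
-r(L(A(y(3))), -244) = -(-54 - 244) = -1*(-298) = 298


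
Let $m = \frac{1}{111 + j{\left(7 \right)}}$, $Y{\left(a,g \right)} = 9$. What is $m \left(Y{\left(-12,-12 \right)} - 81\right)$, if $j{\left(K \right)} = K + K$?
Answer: $- \frac{72}{125} \approx -0.576$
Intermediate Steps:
$j{\left(K \right)} = 2 K$
$m = \frac{1}{125}$ ($m = \frac{1}{111 + 2 \cdot 7} = \frac{1}{111 + 14} = \frac{1}{125} \approx 0.008$)
$m \left(Y{\left(-12,-12 \right)} - 81\right) = \frac{9 - 81}{125} = \frac{1}{125} \left(-72\right) = - \frac{72}{125}$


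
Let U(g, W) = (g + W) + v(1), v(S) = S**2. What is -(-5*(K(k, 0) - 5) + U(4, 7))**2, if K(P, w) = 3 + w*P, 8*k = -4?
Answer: -484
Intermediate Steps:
k = -1/2 (k = (1/8)*(-4) = -1/2 ≈ -0.50000)
U(g, W) = 1 + W + g (U(g, W) = (g + W) + 1**2 = (W + g) + 1 = 1 + W + g)
K(P, w) = 3 + P*w
-(-5*(K(k, 0) - 5) + U(4, 7))**2 = -(-5*((3 - 1/2*0) - 5) + (1 + 7 + 4))**2 = -(-5*((3 + 0) - 5) + 12)**2 = -(-5*(3 - 5) + 12)**2 = -(-5*(-2) + 12)**2 = -(10 + 12)**2 = -1*22**2 = -1*484 = -484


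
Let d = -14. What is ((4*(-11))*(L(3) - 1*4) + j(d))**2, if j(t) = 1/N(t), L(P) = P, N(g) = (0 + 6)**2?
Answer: 2512225/1296 ≈ 1938.4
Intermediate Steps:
N(g) = 36 (N(g) = 6**2 = 36)
j(t) = 1/36
((4*(-11))*(L(3) - 1*4) + j(d))**2 = ((4*(-11))*(3 - 1*4) + 1/36)**2 = (-44*(3 - 4) + 1/36)**2 = (-44*(-1) + 1/36)**2 = (44 + 1/36)**2 = (1585/36)**2 = 2512225/1296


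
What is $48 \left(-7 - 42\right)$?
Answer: $-2352$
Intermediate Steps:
$48 \left(-7 - 42\right) = 48 \left(-49\right) = -2352$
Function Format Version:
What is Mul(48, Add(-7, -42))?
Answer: -2352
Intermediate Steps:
Mul(48, Add(-7, -42)) = Mul(48, -49) = -2352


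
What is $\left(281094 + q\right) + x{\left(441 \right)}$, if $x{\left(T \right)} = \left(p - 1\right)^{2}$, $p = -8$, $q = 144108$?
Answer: $425283$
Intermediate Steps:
$x{\left(T \right)} = 81$ ($x{\left(T \right)} = \left(-8 - 1\right)^{2} = \left(-9\right)^{2} = 81$)
$\left(281094 + q\right) + x{\left(441 \right)} = \left(281094 + 144108\right) + 81 = 425202 + 81 = 425283$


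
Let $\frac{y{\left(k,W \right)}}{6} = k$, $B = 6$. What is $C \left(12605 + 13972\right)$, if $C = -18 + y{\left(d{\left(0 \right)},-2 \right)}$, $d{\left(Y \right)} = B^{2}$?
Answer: $5262246$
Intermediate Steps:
$d{\left(Y \right)} = 36$ ($d{\left(Y \right)} = 6^{2} = 36$)
$y{\left(k,W \right)} = 6 k$
$C = 198$ ($C = -18 + 6 \cdot 36 = -18 + 216 = 198$)
$C \left(12605 + 13972\right) = 198 \left(12605 + 13972\right) = 198 \cdot 26577 = 5262246$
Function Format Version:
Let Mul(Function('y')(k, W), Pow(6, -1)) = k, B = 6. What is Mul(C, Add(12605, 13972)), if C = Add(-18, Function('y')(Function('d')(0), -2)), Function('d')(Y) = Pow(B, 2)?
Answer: 5262246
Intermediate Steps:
Function('d')(Y) = 36 (Function('d')(Y) = Pow(6, 2) = 36)
Function('y')(k, W) = Mul(6, k)
C = 198 (C = Add(-18, Mul(6, 36)) = Add(-18, 216) = 198)
Mul(C, Add(12605, 13972)) = Mul(198, Add(12605, 13972)) = Mul(198, 26577) = 5262246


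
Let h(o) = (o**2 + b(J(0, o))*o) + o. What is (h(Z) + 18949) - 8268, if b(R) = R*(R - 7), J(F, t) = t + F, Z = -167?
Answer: -4814283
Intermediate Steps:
J(F, t) = F + t
b(R) = R*(-7 + R)
h(o) = o + o**2 + o**2*(-7 + o) (h(o) = (o**2 + ((0 + o)*(-7 + (0 + o)))*o) + o = (o**2 + (o*(-7 + o))*o) + o = (o**2 + o**2*(-7 + o)) + o = o + o**2 + o**2*(-7 + o))
(h(Z) + 18949) - 8268 = (-167*(1 - 167 - 167*(-7 - 167)) + 18949) - 8268 = (-167*(1 - 167 - 167*(-174)) + 18949) - 8268 = (-167*(1 - 167 + 29058) + 18949) - 8268 = (-167*28892 + 18949) - 8268 = (-4824964 + 18949) - 8268 = -4806015 - 8268 = -4814283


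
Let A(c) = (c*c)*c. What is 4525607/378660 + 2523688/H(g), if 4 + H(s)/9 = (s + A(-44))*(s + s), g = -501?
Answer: 582987526395923/48765557324340 ≈ 11.955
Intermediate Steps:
A(c) = c³ (A(c) = c²*c = c³)
H(s) = -36 + 18*s*(-85184 + s) (H(s) = -36 + 9*((s + (-44)³)*(s + s)) = -36 + 9*((s - 85184)*(2*s)) = -36 + 9*((-85184 + s)*(2*s)) = -36 + 9*(2*s*(-85184 + s)) = -36 + 18*s*(-85184 + s))
4525607/378660 + 2523688/H(g) = 4525607/378660 + 2523688/(-36 - 1533312*(-501) + 18*(-501)²) = 4525607*(1/378660) + 2523688/(-36 + 768189312 + 18*251001) = 4525607/378660 + 2523688/(-36 + 768189312 + 4518018) = 4525607/378660 + 2523688/772707294 = 4525607/378660 + 2523688*(1/772707294) = 4525607/378660 + 1261844/386353647 = 582987526395923/48765557324340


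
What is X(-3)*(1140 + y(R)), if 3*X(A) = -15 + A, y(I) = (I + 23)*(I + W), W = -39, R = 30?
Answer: -3978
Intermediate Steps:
y(I) = (-39 + I)*(23 + I) (y(I) = (I + 23)*(I - 39) = (23 + I)*(-39 + I) = (-39 + I)*(23 + I))
X(A) = -5 + A/3 (X(A) = (-15 + A)/3 = -5 + A/3)
X(-3)*(1140 + y(R)) = (-5 + (⅓)*(-3))*(1140 + (-897 + 30² - 16*30)) = (-5 - 1)*(1140 + (-897 + 900 - 480)) = -6*(1140 - 477) = -6*663 = -3978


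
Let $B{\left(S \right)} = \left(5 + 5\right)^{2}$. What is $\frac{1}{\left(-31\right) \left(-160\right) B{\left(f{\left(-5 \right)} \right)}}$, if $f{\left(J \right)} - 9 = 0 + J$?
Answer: $\frac{1}{496000} \approx 2.0161 \cdot 10^{-6}$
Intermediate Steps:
$f{\left(J \right)} = 9 + J$ ($f{\left(J \right)} = 9 + \left(0 + J\right) = 9 + J$)
$B{\left(S \right)} = 100$ ($B{\left(S \right)} = 10^{2} = 100$)
$\frac{1}{\left(-31\right) \left(-160\right) B{\left(f{\left(-5 \right)} \right)}} = \frac{1}{\left(-31\right) \left(-160\right) 100} = \frac{1}{4960 \cdot 100} = \frac{1}{496000}$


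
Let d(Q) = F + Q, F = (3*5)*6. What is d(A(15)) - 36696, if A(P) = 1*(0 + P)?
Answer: -36591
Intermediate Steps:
A(P) = P (A(P) = 1*P = P)
F = 90 (F = 15*6 = 90)
d(Q) = 90 + Q
d(A(15)) - 36696 = (90 + 15) - 36696 = 105 - 36696 = -36591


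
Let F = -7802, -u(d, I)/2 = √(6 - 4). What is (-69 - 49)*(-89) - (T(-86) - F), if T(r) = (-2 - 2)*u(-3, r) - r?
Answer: 2614 - 8*√2 ≈ 2602.7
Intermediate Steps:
u(d, I) = -2*√2 (u(d, I) = -2*√(6 - 4) = -2*√2)
T(r) = -r + 8*√2 (T(r) = (-2 - 2)*(-2*√2) - r = -(-8)*√2 - r = 8*√2 - r = -r + 8*√2)
(-69 - 49)*(-89) - (T(-86) - F) = (-69 - 49)*(-89) - ((-1*(-86) + 8*√2) - 1*(-7802)) = -118*(-89) - ((86 + 8*√2) + 7802) = 10502 - (7888 + 8*√2) = 10502 + (-7888 - 8*√2) = 2614 - 8*√2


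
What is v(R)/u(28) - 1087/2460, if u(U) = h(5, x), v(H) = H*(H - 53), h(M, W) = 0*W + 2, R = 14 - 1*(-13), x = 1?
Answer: -864547/2460 ≈ -351.44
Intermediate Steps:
R = 27 (R = 14 + 13 = 27)
h(M, W) = 2 (h(M, W) = 0 + 2 = 2)
v(H) = H*(-53 + H)
u(U) = 2
v(R)/u(28) - 1087/2460 = (27*(-53 + 27))/2 - 1087/2460 = (27*(-26))*(1/2) - 1087*1/2460 = -702*1/2 - 1087/2460 = -351 - 1087/2460 = -864547/2460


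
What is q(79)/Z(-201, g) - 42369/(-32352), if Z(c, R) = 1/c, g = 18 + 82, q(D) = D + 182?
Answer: -565725301/10784 ≈ -52460.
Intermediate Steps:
q(D) = 182 + D
g = 100
q(79)/Z(-201, g) - 42369/(-32352) = (182 + 79)/(1/(-201)) - 42369/(-32352) = 261/(-1/201) - 42369*(-1/32352) = 261*(-201) + 14123/10784 = -52461 + 14123/10784 = -565725301/10784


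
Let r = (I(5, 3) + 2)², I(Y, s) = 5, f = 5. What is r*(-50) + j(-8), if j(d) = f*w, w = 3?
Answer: -2435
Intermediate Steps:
r = 49 (r = (5 + 2)² = 7² = 49)
j(d) = 15 (j(d) = 5*3 = 15)
r*(-50) + j(-8) = 49*(-50) + 15 = -2450 + 15 = -2435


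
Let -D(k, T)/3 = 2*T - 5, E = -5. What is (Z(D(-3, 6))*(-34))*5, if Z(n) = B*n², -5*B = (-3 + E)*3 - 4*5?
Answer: -659736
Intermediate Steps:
D(k, T) = 15 - 6*T (D(k, T) = -3*(2*T - 5) = -3*(-5 + 2*T) = 15 - 6*T)
B = 44/5 (B = -((-3 - 5)*3 - 4*5)/5 = -(-8*3 - 20)/5 = -(-24 - 20)/5 = -⅕*(-44) = 44/5 ≈ 8.8000)
Z(n) = 44*n²/5
(Z(D(-3, 6))*(-34))*5 = ((44*(15 - 6*6)²/5)*(-34))*5 = ((44*(15 - 36)²/5)*(-34))*5 = (((44/5)*(-21)²)*(-34))*5 = (((44/5)*441)*(-34))*5 = ((19404/5)*(-34))*5 = -659736/5*5 = -659736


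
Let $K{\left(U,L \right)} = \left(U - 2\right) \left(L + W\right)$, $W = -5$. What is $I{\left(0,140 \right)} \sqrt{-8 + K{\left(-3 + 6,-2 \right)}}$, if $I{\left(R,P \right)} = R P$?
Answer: $0$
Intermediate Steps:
$K{\left(U,L \right)} = \left(-5 + L\right) \left(-2 + U\right)$ ($K{\left(U,L \right)} = \left(U - 2\right) \left(L - 5\right) = \left(-2 + U\right) \left(-5 + L\right) = \left(-5 + L\right) \left(-2 + U\right)$)
$I{\left(R,P \right)} = P R$
$I{\left(0,140 \right)} \sqrt{-8 + K{\left(-3 + 6,-2 \right)}} = 140 \cdot 0 \sqrt{-8 - \left(-14 + 7 \left(-3 + 6\right)\right)} = 0 \sqrt{-8 + \left(10 - 15 + 4 - 6\right)} = 0 \sqrt{-8 - 7} = 0 \sqrt{-15} = 0 i \sqrt{15} = 0$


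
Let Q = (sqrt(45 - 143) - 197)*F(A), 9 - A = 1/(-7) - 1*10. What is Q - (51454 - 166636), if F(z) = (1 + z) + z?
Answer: 752099/7 + 275*I*sqrt(2) ≈ 1.0744e+5 + 388.91*I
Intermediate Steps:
A = 134/7 (A = 9 - (1/(-7) - 1*10) = 9 - (1*(-1/7) - 10) = 9 - (-1/7 - 10) = 9 - 1*(-71/7) = 9 + 71/7 = 134/7 ≈ 19.143)
F(z) = 1 + 2*z
Q = -54175/7 + 275*I*sqrt(2) (Q = (sqrt(45 - 143) - 197)*(1 + 2*(134/7)) = (sqrt(-98) - 197)*(1 + 268/7) = (7*I*sqrt(2) - 197)*(275/7) = (-197 + 7*I*sqrt(2))*(275/7) = -54175/7 + 275*I*sqrt(2) ≈ -7739.3 + 388.91*I)
Q - (51454 - 166636) = (-54175/7 + 275*I*sqrt(2)) - (51454 - 166636) = (-54175/7 + 275*I*sqrt(2)) - 1*(-115182) = (-54175/7 + 275*I*sqrt(2)) + 115182 = 752099/7 + 275*I*sqrt(2)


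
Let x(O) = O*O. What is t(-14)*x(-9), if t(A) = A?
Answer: -1134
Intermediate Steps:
x(O) = O²
t(-14)*x(-9) = -14*(-9)² = -14*81 = -1134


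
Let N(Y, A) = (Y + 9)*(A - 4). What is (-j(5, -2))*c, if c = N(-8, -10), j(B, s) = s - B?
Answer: -98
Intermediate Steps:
N(Y, A) = (-4 + A)*(9 + Y) (N(Y, A) = (9 + Y)*(-4 + A) = (-4 + A)*(9 + Y))
c = -14 (c = -36 - 4*(-8) + 9*(-10) - 10*(-8) = -36 + 32 - 90 + 80 = -14)
(-j(5, -2))*c = -(-2 - 1*5)*(-14) = -(-2 - 5)*(-14) = -1*(-7)*(-14) = 7*(-14) = -98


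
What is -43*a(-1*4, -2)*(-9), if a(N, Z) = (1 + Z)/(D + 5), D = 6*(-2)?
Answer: 387/7 ≈ 55.286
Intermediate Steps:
D = -12
a(N, Z) = -1/7 - Z/7 (a(N, Z) = (1 + Z)/(-12 + 5) = (1 + Z)/(-7) = (1 + Z)*(-1/7) = -1/7 - Z/7)
-43*a(-1*4, -2)*(-9) = -43*(-1/7 - 1/7*(-2))*(-9) = -43*(-1/7 + 2/7)*(-9) = -43*1/7*(-9) = -43/7*(-9) = 387/7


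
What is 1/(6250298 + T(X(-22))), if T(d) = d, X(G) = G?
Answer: 1/6250276 ≈ 1.5999e-7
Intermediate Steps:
1/(6250298 + T(X(-22))) = 1/(6250298 - 22) = 1/6250276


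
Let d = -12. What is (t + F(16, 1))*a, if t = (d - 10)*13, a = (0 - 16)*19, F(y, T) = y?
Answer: 82080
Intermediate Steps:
a = -304 (a = -16*19 = -304)
t = -286 (t = (-12 - 10)*13 = -22*13 = -286)
(t + F(16, 1))*a = (-286 + 16)*(-304) = -270*(-304) = 82080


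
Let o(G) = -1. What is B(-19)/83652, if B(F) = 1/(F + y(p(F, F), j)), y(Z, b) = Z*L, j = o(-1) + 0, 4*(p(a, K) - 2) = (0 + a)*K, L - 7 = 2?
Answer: 1/67862685 ≈ 1.4736e-8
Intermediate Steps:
L = 9 (L = 7 + 2 = 9)
p(a, K) = 2 + K*a/4 (p(a, K) = 2 + ((0 + a)*K)/4 = 2 + (a*K)/4 = 2 + (K*a)/4 = 2 + K*a/4)
j = -1 (j = -1 + 0 = -1)
y(Z, b) = 9*Z (y(Z, b) = Z*9 = 9*Z)
B(F) = 1/(18 + F + 9*F**2/4) (B(F) = 1/(F + 9*(2 + F*F/4)) = 1/(F + 9*(2 + F**2/4)) = 1/(F + (18 + 9*F**2/4)) = 1/(18 + F + 9*F**2/4))
B(-19)/83652 = (4/(72 + 4*(-19) + 9*(-19)**2))/83652 = (4/(72 - 76 + 9*361))*(1/83652) = (4/(72 - 76 + 3249))*(1/83652) = (4/3245)*(1/83652) = 1/67862685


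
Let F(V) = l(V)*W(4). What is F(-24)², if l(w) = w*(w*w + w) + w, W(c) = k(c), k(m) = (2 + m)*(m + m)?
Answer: 405840347136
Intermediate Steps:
k(m) = 2*m*(2 + m) (k(m) = (2 + m)*(2*m) = 2*m*(2 + m))
W(c) = 2*c*(2 + c)
l(w) = w + w*(w + w²) (l(w) = w*(w² + w) + w = w*(w + w²) + w = w + w*(w + w²))
F(V) = 48*V*(1 + V + V²) (F(V) = (V*(1 + V + V²))*(2*4*(2 + 4)) = (V*(1 + V + V²))*(2*4*6) = (V*(1 + V + V²))*48 = 48*V*(1 + V + V²))
F(-24)² = (48*(-24)*(1 - 24 + (-24)²))² = (48*(-24)*(1 - 24 + 576))² = (48*(-24)*553)² = (-637056)² = 405840347136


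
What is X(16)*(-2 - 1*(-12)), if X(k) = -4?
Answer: -40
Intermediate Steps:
X(16)*(-2 - 1*(-12)) = -4*(-2 - 1*(-12)) = -4*(-2 + 12) = -4*10 = -40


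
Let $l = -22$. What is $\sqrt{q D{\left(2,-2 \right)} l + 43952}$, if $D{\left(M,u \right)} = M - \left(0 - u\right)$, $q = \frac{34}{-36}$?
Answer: $4 \sqrt{2747} \approx 209.65$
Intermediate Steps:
$q = - \frac{17}{18}$ ($q = 34 \left(- \frac{1}{36}\right) = - \frac{17}{18} \approx -0.94444$)
$D{\left(M,u \right)} = M + u$ ($D{\left(M,u \right)} = M - - u = M + u$)
$\sqrt{q D{\left(2,-2 \right)} l + 43952} = \sqrt{- \frac{17 \left(2 - 2\right)}{18} \left(-22\right) + 43952} = \sqrt{\left(- \frac{17}{18}\right) 0 \left(-22\right) + 43952} = \sqrt{0 \left(-22\right) + 43952} = \sqrt{0 + 43952} = \sqrt{43952} = 4 \sqrt{2747}$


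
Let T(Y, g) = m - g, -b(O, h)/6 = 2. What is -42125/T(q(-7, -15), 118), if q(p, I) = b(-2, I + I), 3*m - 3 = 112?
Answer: 126375/239 ≈ 528.77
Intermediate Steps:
m = 115/3 (m = 1 + (⅓)*112 = 1 + 112/3 = 115/3 ≈ 38.333)
b(O, h) = -12 (b(O, h) = -6*2 = -12)
q(p, I) = -12
T(Y, g) = 115/3 - g
-42125/T(q(-7, -15), 118) = -42125/(115/3 - 1*118) = -42125/(115/3 - 118) = -42125/(-239/3) = -42125*(-3/239) = 126375/239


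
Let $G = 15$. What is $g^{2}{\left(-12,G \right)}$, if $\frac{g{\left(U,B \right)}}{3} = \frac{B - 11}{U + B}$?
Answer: $16$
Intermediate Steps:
$g{\left(U,B \right)} = \frac{3 \left(-11 + B\right)}{B + U}$ ($g{\left(U,B \right)} = 3 \frac{B - 11}{U + B} = 3 \frac{-11 + B}{B + U} = \frac{3 \left(-11 + B\right)}{B + U}$)
$g^{2}{\left(-12,G \right)} = \left(\frac{3 \left(-11 + 15\right)}{15 - 12}\right)^{2} = \left(3 \cdot \frac{1}{3} \cdot 4\right)^{2} = 4^{2} = 16$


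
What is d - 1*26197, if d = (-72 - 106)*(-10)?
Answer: -24417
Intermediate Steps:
d = 1780 (d = -178*(-10) = 1780)
d - 1*26197 = 1780 - 1*26197 = 1780 - 26197 = -24417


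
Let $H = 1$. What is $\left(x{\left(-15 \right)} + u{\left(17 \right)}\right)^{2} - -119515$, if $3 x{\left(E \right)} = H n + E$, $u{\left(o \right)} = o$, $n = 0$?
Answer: $119659$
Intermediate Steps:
$x{\left(E \right)} = \frac{E}{3}$ ($x{\left(E \right)} = \frac{1 \cdot 0 + E}{3} = \frac{0 + E}{3} = \frac{E}{3}$)
$\left(x{\left(-15 \right)} + u{\left(17 \right)}\right)^{2} - -119515 = \left(\frac{1}{3} \left(-15\right) + 17\right)^{2} - -119515 = \left(-5 + 17\right)^{2} + 119515 = 12^{2} + 119515 = 144 + 119515 = 119659$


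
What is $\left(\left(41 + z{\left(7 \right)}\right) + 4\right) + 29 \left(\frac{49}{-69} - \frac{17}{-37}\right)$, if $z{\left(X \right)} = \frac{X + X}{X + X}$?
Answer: $\frac{98878}{2553} \approx 38.73$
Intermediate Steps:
$z{\left(X \right)} = 1$ ($z{\left(X \right)} = \frac{2 X}{2 X} = 2 X \frac{1}{2 X} = 1$)
$\left(\left(41 + z{\left(7 \right)}\right) + 4\right) + 29 \left(\frac{49}{-69} - \frac{17}{-37}\right) = \left(\left(41 + 1\right) + 4\right) + 29 \left(\frac{49}{-69} - \frac{17}{-37}\right) = \left(42 + 4\right) + 29 \left(49 \left(- \frac{1}{69}\right) - - \frac{17}{37}\right) = 46 + 29 \left(- \frac{49}{69} + \frac{17}{37}\right) = 46 + 29 \left(- \frac{640}{2553}\right) = 46 - \frac{18560}{2553} = \frac{98878}{2553}$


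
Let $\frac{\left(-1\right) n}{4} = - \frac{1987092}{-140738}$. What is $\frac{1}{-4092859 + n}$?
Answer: $- \frac{70369}{288014369155} \approx -2.4432 \cdot 10^{-7}$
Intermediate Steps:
$n = - \frac{3974184}{70369}$ ($n = - 4 \left(- \frac{1987092}{-140738}\right) = - 4 \left(\left(-1987092\right) \left(- \frac{1}{140738}\right)\right) = \left(-4\right) \frac{993546}{70369} = - \frac{3974184}{70369} \approx -56.476$)
$\frac{1}{-4092859 + n} = \frac{1}{-4092859 - \frac{3974184}{70369}} = \frac{1}{- \frac{288014369155}{70369}} = - \frac{70369}{288014369155}$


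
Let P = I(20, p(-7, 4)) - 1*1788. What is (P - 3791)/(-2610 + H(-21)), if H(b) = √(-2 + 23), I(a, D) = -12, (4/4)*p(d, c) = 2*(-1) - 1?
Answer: 4864170/2270693 + 5591*√21/6812079 ≈ 2.1459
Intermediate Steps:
p(d, c) = -3 (p(d, c) = 2*(-1) - 1 = -2 - 1 = -3)
H(b) = √21
P = -1800 (P = -12 - 1*1788 = -12 - 1788 = -1800)
(P - 3791)/(-2610 + H(-21)) = (-1800 - 3791)/(-2610 + √21) = -5591/(-2610 + √21)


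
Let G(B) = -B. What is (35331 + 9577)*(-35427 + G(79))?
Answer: -1594503448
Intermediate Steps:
(35331 + 9577)*(-35427 + G(79)) = (35331 + 9577)*(-35427 - 1*79) = 44908*(-35427 - 79) = 44908*(-35506) = -1594503448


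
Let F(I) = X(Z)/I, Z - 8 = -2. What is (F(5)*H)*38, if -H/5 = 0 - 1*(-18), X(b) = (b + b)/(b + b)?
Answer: -684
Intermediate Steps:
Z = 6 (Z = 8 - 2 = 6)
X(b) = 1 (X(b) = (2*b)/((2*b)) = (2*b)*(1/(2*b)) = 1)
F(I) = 1/I
H = -90 (H = -5*(0 - 1*(-18)) = -5*(0 + 18) = -5*18 = -90)
(F(5)*H)*38 = (-90/5)*38 = ((1/5)*(-90))*38 = -18*38 = -684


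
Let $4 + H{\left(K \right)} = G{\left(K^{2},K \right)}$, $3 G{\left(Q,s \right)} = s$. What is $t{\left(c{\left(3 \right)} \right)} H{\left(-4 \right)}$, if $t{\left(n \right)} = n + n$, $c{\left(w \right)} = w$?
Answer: $-32$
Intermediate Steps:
$G{\left(Q,s \right)} = \frac{s}{3}$
$H{\left(K \right)} = -4 + \frac{K}{3}$
$t{\left(n \right)} = 2 n$
$t{\left(c{\left(3 \right)} \right)} H{\left(-4 \right)} = 2 \cdot 3 \left(-4 + \frac{1}{3} \left(-4\right)\right) = 6 \left(-4 - \frac{4}{3}\right) = 6 \left(- \frac{16}{3}\right) = -32$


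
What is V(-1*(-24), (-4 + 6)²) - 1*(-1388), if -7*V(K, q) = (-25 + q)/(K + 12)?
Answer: 16657/12 ≈ 1388.1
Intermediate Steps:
V(K, q) = -(-25 + q)/(7*(12 + K)) (V(K, q) = -(-25 + q)/(7*(K + 12)) = -(-25 + q)/(7*(12 + K)))
V(-1*(-24), (-4 + 6)²) - 1*(-1388) = (25 - (-4 + 6)²)/(7*(12 - 1*(-24))) - 1*(-1388) = (25 - 1*2²)/(7*(12 + 24)) + 1388 = (⅐)*(25 - 1*4)/36 + 1388 = (⅐)*(1/36)*(25 - 4) + 1388 = (⅐)*(1/36)*21 + 1388 = 1/12 + 1388 = 16657/12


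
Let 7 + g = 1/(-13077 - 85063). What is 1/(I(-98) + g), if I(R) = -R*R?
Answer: -98140/943223541 ≈ -0.00010405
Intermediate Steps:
I(R) = -R**2
g = -686981/98140 (g = -7 + 1/(-13077 - 85063) = -7 + 1/(-98140) = -7 - 1/98140 = -686981/98140 ≈ -7.0000)
1/(I(-98) + g) = 1/(-1*(-98)**2 - 686981/98140) = 1/(-1*9604 - 686981/98140) = 1/(-9604 - 686981/98140) = 1/(-943223541/98140) = -98140/943223541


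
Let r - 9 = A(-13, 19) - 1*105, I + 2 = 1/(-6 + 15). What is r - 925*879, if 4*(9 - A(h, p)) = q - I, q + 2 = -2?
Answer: -29273813/36 ≈ -8.1316e+5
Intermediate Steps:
q = -4 (q = -2 - 2 = -4)
I = -17/9 (I = -2 + 1/(-6 + 15) = -2 + 1/9 = -2 + ⅑ = -17/9 ≈ -1.8889)
A(h, p) = 343/36 (A(h, p) = 9 - (-4 - 1*(-17/9))/4 = 9 - (-4 + 17/9)/4 = 9 - ¼*(-19/9) = 9 + 19/36 = 343/36)
r = -3113/36 (r = 9 + (343/36 - 1*105) = 9 + (343/36 - 105) = 9 - 3437/36 = -3113/36 ≈ -86.472)
r - 925*879 = -3113/36 - 925*879 = -3113/36 - 813075 = -29273813/36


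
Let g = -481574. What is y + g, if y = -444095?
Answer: -925669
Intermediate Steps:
y + g = -444095 - 481574 = -925669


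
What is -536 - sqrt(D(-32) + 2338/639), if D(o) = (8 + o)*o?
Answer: -536 - sqrt(35009390)/213 ≈ -563.78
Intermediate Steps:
D(o) = o*(8 + o)
-536 - sqrt(D(-32) + 2338/639) = -536 - sqrt(-32*(8 - 32) + 2338/639) = -536 - sqrt(-32*(-24) + 2338*(1/639)) = -536 - sqrt(768 + 2338/639) = -536 - sqrt(493090/639) = -536 - sqrt(35009390)/213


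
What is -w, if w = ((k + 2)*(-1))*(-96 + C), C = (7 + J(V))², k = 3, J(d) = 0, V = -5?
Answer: -235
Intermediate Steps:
C = 49 (C = (7 + 0)² = 7² = 49)
w = 235 (w = ((3 + 2)*(-1))*(-96 + 49) = (5*(-1))*(-47) = -5*(-47) = 235)
-w = -1*235 = -235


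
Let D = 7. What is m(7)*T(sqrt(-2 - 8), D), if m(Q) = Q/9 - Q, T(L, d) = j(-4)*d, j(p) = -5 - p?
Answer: 392/9 ≈ 43.556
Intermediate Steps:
T(L, d) = -d (T(L, d) = (-5 - 1*(-4))*d = (-5 + 4)*d = -d)
m(Q) = -8*Q/9 (m(Q) = Q*(1/9) - Q = Q/9 - Q = -8*Q/9)
m(7)*T(sqrt(-2 - 8), D) = (-8/9*7)*(-1*7) = -56/9*(-7) = 392/9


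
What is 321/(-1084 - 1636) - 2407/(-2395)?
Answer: 1155649/1302880 ≈ 0.88700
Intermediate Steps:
321/(-1084 - 1636) - 2407/(-2395) = 321/(-2720) - 2407*(-1/2395) = 321*(-1/2720) + 2407/2395 = -321/2720 + 2407/2395 = 1155649/1302880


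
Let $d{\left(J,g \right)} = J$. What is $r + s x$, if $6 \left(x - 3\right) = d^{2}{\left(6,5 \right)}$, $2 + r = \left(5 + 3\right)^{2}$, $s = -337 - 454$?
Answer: $-7057$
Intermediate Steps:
$s = -791$
$r = 62$ ($r = -2 + \left(5 + 3\right)^{2} = -2 + 8^{2} = -2 + 64 = 62$)
$x = 9$ ($x = 3 + \frac{6^{2}}{6} = 3 + \frac{1}{6} \cdot 36 = 3 + 6 = 9$)
$r + s x = 62 - 7119 = -7057$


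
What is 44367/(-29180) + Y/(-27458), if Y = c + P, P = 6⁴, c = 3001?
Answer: -671807773/400612220 ≈ -1.6770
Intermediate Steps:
P = 1296
Y = 4297 (Y = 3001 + 1296 = 4297)
44367/(-29180) + Y/(-27458) = 44367/(-29180) + 4297/(-27458) = 44367*(-1/29180) + 4297*(-1/27458) = -44367/29180 - 4297/27458 = -671807773/400612220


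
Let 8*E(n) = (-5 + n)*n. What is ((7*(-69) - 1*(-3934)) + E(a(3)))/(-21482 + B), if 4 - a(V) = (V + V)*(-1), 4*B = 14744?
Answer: -13829/71184 ≈ -0.19427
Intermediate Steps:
B = 3686 (B = (¼)*14744 = 3686)
a(V) = 4 + 2*V (a(V) = 4 - (V + V)*(-1) = 4 - 2*V*(-1) = 4 - (-2)*V = 4 + 2*V)
E(n) = n*(-5 + n)/8 (E(n) = ((-5 + n)*n)/8 = (n*(-5 + n))/8 = n*(-5 + n)/8)
((7*(-69) - 1*(-3934)) + E(a(3)))/(-21482 + B) = ((7*(-69) - 1*(-3934)) + (4 + 2*3)*(-5 + (4 + 2*3))/8)/(-21482 + 3686) = ((-483 + 3934) + (4 + 6)*(-5 + (4 + 6))/8)/(-17796) = (3451 + (⅛)*10*(-5 + 10))*(-1/17796) = (3451 + (⅛)*10*5)*(-1/17796) = (3451 + 25/4)*(-1/17796) = (13829/4)*(-1/17796) = -13829/71184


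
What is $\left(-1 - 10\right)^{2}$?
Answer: $121$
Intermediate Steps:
$\left(-1 - 10\right)^{2} = \left(-11\right)^{2} = 121$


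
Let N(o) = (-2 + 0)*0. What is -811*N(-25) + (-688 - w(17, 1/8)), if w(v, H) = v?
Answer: -705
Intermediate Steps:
N(o) = 0 (N(o) = -2*0 = 0)
-811*N(-25) + (-688 - w(17, 1/8)) = -811*0 + (-688 - 1*17) = 0 + (-688 - 17) = 0 - 705 = -705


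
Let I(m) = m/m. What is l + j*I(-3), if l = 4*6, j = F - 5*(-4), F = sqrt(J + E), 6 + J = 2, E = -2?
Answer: 44 + I*sqrt(6) ≈ 44.0 + 2.4495*I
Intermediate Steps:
J = -4 (J = -6 + 2 = -4)
F = I*sqrt(6) (F = sqrt(-4 - 2) = sqrt(-6) = I*sqrt(6) ≈ 2.4495*I)
I(m) = 1
j = 20 + I*sqrt(6) (j = I*sqrt(6) - 5*(-4) = I*sqrt(6) + 20 = 20 + I*sqrt(6) ≈ 20.0 + 2.4495*I)
l = 24
l + j*I(-3) = 24 + (20 + I*sqrt(6))*1 = 24 + (20 + I*sqrt(6)) = 44 + I*sqrt(6)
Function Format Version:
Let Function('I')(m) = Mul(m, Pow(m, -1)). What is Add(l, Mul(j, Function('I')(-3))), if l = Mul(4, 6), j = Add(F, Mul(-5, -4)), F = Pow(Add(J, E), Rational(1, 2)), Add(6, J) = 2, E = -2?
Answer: Add(44, Mul(I, Pow(6, Rational(1, 2)))) ≈ Add(44.000, Mul(2.4495, I))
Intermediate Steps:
J = -4 (J = Add(-6, 2) = -4)
F = Mul(I, Pow(6, Rational(1, 2))) (F = Pow(Add(-4, -2), Rational(1, 2)) = Pow(-6, Rational(1, 2)) = Mul(I, Pow(6, Rational(1, 2))) ≈ Mul(2.4495, I))
Function('I')(m) = 1
j = Add(20, Mul(I, Pow(6, Rational(1, 2)))) (j = Add(Mul(I, Pow(6, Rational(1, 2))), Mul(-5, -4)) = Add(Mul(I, Pow(6, Rational(1, 2))), 20) = Add(20, Mul(I, Pow(6, Rational(1, 2)))) ≈ Add(20.000, Mul(2.4495, I)))
l = 24
Add(l, Mul(j, Function('I')(-3))) = Add(24, Mul(Add(20, Mul(I, Pow(6, Rational(1, 2)))), 1)) = Add(24, Add(20, Mul(I, Pow(6, Rational(1, 2))))) = Add(44, Mul(I, Pow(6, Rational(1, 2))))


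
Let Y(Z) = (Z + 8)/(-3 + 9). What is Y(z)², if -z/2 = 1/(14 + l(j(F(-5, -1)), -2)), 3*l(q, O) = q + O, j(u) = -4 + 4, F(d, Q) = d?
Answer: 24649/14400 ≈ 1.7117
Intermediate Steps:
j(u) = 0
l(q, O) = O/3 + q/3 (l(q, O) = (q + O)/3 = (O + q)/3 = O/3 + q/3)
z = -3/20 (z = -2/(14 + ((⅓)*(-2) + (⅓)*0)) = -2/(14 + (-⅔ + 0)) = -2/(14 - ⅔) = -2/40/3 = -2*3/40 = -3/20 ≈ -0.15000)
Y(Z) = 4/3 + Z/6 (Y(Z) = (8 + Z)/6 = (8 + Z)*(⅙) = 4/3 + Z/6)
Y(z)² = (4/3 + (⅙)*(-3/20))² = (4/3 - 1/40)² = (157/120)² = 24649/14400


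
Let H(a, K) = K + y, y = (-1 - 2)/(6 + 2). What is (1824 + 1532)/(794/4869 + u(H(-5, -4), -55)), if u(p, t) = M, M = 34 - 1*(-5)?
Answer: 16340364/190685 ≈ 85.693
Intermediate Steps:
y = -3/8 ≈ -0.37500
H(a, K) = -3/8 + K (H(a, K) = K - 3/8 = -3/8 + K)
M = 39 (M = 34 + 5 = 39)
u(p, t) = 39
(1824 + 1532)/(794/4869 + u(H(-5, -4), -55)) = (1824 + 1532)/(794/4869 + 39) = 3356/(794*(1/4869) + 39) = 3356/(794/4869 + 39) = 3356/(190685/4869) = 3356*(4869/190685) = 16340364/190685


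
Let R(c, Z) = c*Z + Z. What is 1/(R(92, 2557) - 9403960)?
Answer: -1/9166159 ≈ -1.0910e-7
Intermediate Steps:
R(c, Z) = Z + Z*c (R(c, Z) = Z*c + Z = Z + Z*c)
1/(R(92, 2557) - 9403960) = 1/(2557*(1 + 92) - 9403960) = 1/(2557*93 - 9403960) = 1/(237801 - 9403960) = 1/(-9166159) = -1/9166159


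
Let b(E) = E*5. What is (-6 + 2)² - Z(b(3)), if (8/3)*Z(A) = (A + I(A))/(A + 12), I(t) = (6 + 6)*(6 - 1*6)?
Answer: 379/24 ≈ 15.792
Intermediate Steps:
I(t) = 0 (I(t) = 12*(6 - 6) = 12*0 = 0)
b(E) = 5*E
Z(A) = 3*A/(8*(12 + A)) (Z(A) = 3*((A + 0)/(A + 12))/8 = 3*(A/(12 + A))/8 = 3*A/(8*(12 + A)))
(-6 + 2)² - Z(b(3)) = (-6 + 2)² - 3*5*3/(8*(12 + 5*3)) = (-4)² - 3*15/(8*(12 + 15)) = 16 - 3*15/(8*27) = 16 - 1*5/24 = 16 - 5/24 = 379/24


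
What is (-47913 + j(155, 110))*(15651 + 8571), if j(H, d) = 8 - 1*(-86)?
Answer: -1158271818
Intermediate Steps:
j(H, d) = 94 (j(H, d) = 8 + 86 = 94)
(-47913 + j(155, 110))*(15651 + 8571) = (-47913 + 94)*(15651 + 8571) = -47819*24222 = -1158271818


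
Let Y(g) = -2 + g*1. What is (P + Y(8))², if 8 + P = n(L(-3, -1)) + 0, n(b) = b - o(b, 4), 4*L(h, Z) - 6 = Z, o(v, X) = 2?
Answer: 121/16 ≈ 7.5625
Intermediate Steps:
Y(g) = -2 + g
L(h, Z) = 3/2 + Z/4
n(b) = -2 + b (n(b) = b - 1*2 = b - 2 = -2 + b)
P = -35/4 (P = -8 + ((-2 + (3/2 + (¼)*(-1))) + 0) = -8 + ((-2 + (3/2 - ¼)) + 0) = -8 + ((-2 + 5/4) + 0) = -8 + (-¾ + 0) = -8 - ¾ = -35/4 ≈ -8.7500)
(P + Y(8))² = (-35/4 + (-2 + 8))² = (-35/4 + 6)² = (-11/4)² = 121/16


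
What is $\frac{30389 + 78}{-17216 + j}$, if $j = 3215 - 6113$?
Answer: $- \frac{30467}{20114} \approx -1.5147$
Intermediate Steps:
$j = -2898$
$\frac{30389 + 78}{-17216 + j} = \frac{30389 + 78}{-17216 - 2898} = \frac{30467}{-20114} = 30467 \left(- \frac{1}{20114}\right) = - \frac{30467}{20114}$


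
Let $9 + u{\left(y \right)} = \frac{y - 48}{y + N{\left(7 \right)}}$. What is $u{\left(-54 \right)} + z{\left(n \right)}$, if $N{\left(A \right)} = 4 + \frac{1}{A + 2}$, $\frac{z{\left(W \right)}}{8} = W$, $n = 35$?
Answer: $\frac{122597}{449} \approx 273.04$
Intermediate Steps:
$z{\left(W \right)} = 8 W$
$N{\left(A \right)} = 4 + \frac{1}{2 + A}$
$u{\left(y \right)} = -9 + \frac{-48 + y}{\frac{37}{9} + y}$ ($u{\left(y \right)} = -9 + \frac{y - 48}{y + \frac{9 + 4 \cdot 7}{2 + 7}} = -9 + \frac{-48 + y}{y + \frac{9 + 28}{9}} = -9 + \frac{-48 + y}{y + \frac{1}{9} \cdot 37} = -9 + \frac{-48 + y}{y + \frac{37}{9}} = -9 + \frac{-48 + y}{\frac{37}{9} + y}$)
$u{\left(-54 \right)} + z{\left(n \right)} = \frac{9 \left(-85 - -432\right)}{37 + 9 \left(-54\right)} + 8 \cdot 35 = \frac{9 \left(-85 + 432\right)}{37 - 486} + 280 = 9 \frac{1}{-449} \cdot 347 + 280 = 9 \left(- \frac{1}{449}\right) 347 + 280 = - \frac{3123}{449} + 280 = \frac{122597}{449}$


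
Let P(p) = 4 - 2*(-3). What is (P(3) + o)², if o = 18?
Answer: 784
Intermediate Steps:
P(p) = 10 (P(p) = 4 + 6 = 10)
(P(3) + o)² = (10 + 18)² = 28² = 784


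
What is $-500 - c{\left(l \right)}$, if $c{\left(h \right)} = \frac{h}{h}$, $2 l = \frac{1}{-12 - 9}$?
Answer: $-501$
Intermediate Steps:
$l = - \frac{1}{42}$ ($l = \frac{1}{2 \left(-12 - 9\right)} = \frac{1}{2 \left(-21\right)} = \frac{1}{2} \left(- \frac{1}{21}\right) = - \frac{1}{42} \approx -0.02381$)
$c{\left(h \right)} = 1$
$-500 - c{\left(l \right)} = -500 - 1 = -501$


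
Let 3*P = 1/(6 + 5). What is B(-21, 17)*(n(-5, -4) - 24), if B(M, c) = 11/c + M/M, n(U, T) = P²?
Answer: -731780/18513 ≈ -39.528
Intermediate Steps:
P = 1/33 (P = 1/(3*(6 + 5)) = (⅓)/11 = (⅓)*(1/11) = 1/33 ≈ 0.030303)
n(U, T) = 1/1089 (n(U, T) = (1/33)² = 1/1089)
B(M, c) = 1 + 11/c (B(M, c) = 11/c + 1 = 1 + 11/c)
B(-21, 17)*(n(-5, -4) - 24) = ((11 + 17)/17)*(1/1089 - 24) = ((1/17)*28)*(-26135/1089) = (28/17)*(-26135/1089) = -731780/18513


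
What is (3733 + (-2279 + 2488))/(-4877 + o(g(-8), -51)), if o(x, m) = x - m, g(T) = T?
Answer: -1971/2417 ≈ -0.81547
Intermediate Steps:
(3733 + (-2279 + 2488))/(-4877 + o(g(-8), -51)) = (3733 + (-2279 + 2488))/(-4877 + (-8 - 1*(-51))) = (3733 + 209)/(-4877 + (-8 + 51)) = 3942/(-4877 + 43) = 3942/(-4834) = 3942*(-1/4834) = -1971/2417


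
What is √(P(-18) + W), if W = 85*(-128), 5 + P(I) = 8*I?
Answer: I*√11029 ≈ 105.02*I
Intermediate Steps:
P(I) = -5 + 8*I
W = -10880
√(P(-18) + W) = √((-5 + 8*(-18)) - 10880) = √((-5 - 144) - 10880) = √(-149 - 10880) = √(-11029) = I*√11029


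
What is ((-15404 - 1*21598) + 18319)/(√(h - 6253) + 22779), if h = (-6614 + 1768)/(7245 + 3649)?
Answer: -2318134570479/2826388897441 + 18683*I*√185538513758/2826388897441 ≈ -0.82018 + 0.0028473*I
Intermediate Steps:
h = -2423/5447 (h = -4846/10894 = -4846*1/10894 = -2423/5447 ≈ -0.44483)
((-15404 - 1*21598) + 18319)/(√(h - 6253) + 22779) = ((-15404 - 1*21598) + 18319)/(√(-2423/5447 - 6253) + 22779) = ((-15404 - 21598) + 18319)/(√(-34062514/5447) + 22779) = (-37002 + 18319)/(I*√185538513758/5447 + 22779) = -18683/(22779 + I*√185538513758/5447)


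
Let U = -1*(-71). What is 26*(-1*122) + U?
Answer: -3101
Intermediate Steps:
U = 71
26*(-1*122) + U = 26*(-1*122) + 71 = 26*(-122) + 71 = -3172 + 71 = -3101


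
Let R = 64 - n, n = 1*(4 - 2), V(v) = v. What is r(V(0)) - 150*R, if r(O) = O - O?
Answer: -9300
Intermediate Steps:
n = 2 (n = 1*2 = 2)
r(O) = 0
R = 62 (R = 64 - 1*2 = 64 - 2 = 62)
r(V(0)) - 150*R = 0 - 150*62 = 0 - 9300 = -9300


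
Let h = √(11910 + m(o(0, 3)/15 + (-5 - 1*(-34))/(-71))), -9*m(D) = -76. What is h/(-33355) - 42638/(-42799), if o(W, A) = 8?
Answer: 42638/42799 - √107266/100065 ≈ 0.99297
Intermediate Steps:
m(D) = 76/9 (m(D) = -⅑*(-76) = 76/9)
h = √107266/3 (h = √(11910 + 76/9) = √(107266/9) = √107266/3 ≈ 109.17)
h/(-33355) - 42638/(-42799) = (√107266/3)/(-33355) - 42638/(-42799) = (√107266/3)*(-1/33355) - 42638*(-1/42799) = -√107266/100065 + 42638/42799 = 42638/42799 - √107266/100065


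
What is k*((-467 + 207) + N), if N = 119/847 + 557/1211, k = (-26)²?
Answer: -25694811376/146531 ≈ -1.7535e+5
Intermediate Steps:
k = 676
N = 87984/146531 (N = 119*(1/847) + 557*(1/1211) = 17/121 + 557/1211 = 87984/146531 ≈ 0.60045)
k*((-467 + 207) + N) = 676*((-467 + 207) + 87984/146531) = 676*(-260 + 87984/146531) = 676*(-38010076/146531) = -25694811376/146531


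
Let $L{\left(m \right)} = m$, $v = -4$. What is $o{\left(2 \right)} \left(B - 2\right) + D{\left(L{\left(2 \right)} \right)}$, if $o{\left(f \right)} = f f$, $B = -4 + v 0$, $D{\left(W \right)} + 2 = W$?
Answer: $-24$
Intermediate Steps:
$D{\left(W \right)} = -2 + W$
$B = -4$ ($B = -4 - 0 = -4 + 0 = -4$)
$o{\left(f \right)} = f^{2}$
$o{\left(2 \right)} \left(B - 2\right) + D{\left(L{\left(2 \right)} \right)} = 2^{2} \left(-4 - 2\right) + \left(-2 + 2\right) = 4 \left(-4 - 2\right) + 0 = 4 \left(-6\right) + 0 = -24 + 0 = -24$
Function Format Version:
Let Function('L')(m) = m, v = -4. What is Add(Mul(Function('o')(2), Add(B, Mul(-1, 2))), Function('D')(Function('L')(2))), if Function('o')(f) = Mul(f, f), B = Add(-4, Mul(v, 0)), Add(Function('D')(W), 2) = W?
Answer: -24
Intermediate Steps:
Function('D')(W) = Add(-2, W)
B = -4 (B = Add(-4, Mul(-4, 0)) = Add(-4, 0) = -4)
Function('o')(f) = Pow(f, 2)
Add(Mul(Function('o')(2), Add(B, Mul(-1, 2))), Function('D')(Function('L')(2))) = Add(Mul(Pow(2, 2), Add(-4, Mul(-1, 2))), Add(-2, 2)) = Add(Mul(4, Add(-4, -2)), 0) = Add(Mul(4, -6), 0) = Add(-24, 0) = -24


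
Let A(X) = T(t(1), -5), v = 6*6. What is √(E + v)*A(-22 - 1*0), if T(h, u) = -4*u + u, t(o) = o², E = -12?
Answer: 30*√6 ≈ 73.485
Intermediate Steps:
v = 36
T(h, u) = -3*u
A(X) = 15 (A(X) = -3*(-5) = 15)
√(E + v)*A(-22 - 1*0) = √(-12 + 36)*15 = √24*15 = (2*√6)*15 = 30*√6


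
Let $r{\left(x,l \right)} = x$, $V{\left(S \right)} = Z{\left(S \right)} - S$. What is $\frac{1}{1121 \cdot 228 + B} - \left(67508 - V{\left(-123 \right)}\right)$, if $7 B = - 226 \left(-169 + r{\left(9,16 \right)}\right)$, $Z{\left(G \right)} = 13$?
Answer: $- \frac{122972494665}{1825276} \approx -67372.0$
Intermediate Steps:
$V{\left(S \right)} = 13 - S$
$B = \frac{36160}{7}$ ($B = \frac{\left(-226\right) \left(-169 + 9\right)}{7} = \frac{\left(-226\right) \left(-160\right)}{7} = \frac{1}{7} \cdot 36160 = \frac{36160}{7} \approx 5165.7$)
$\frac{1}{1121 \cdot 228 + B} - \left(67508 - V{\left(-123 \right)}\right) = \frac{1}{1121 \cdot 228 + \frac{36160}{7}} - \left(67508 - \left(13 - -123\right)\right) = \frac{1}{255588 + \frac{36160}{7}} - \left(67508 - \left(13 + 123\right)\right) = \frac{1}{\frac{1825276}{7}} - \left(67508 - 136\right) = \frac{7}{1825276} - \left(67508 - 136\right) = \frac{7}{1825276} - 67372 = - \frac{122972494665}{1825276}$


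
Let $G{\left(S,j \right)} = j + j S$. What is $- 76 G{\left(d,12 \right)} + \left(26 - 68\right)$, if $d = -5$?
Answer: $3606$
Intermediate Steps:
$G{\left(S,j \right)} = j + S j$
$- 76 G{\left(d,12 \right)} + \left(26 - 68\right) = - 76 \cdot 12 \left(1 - 5\right) + \left(26 - 68\right) = - 76 \cdot 12 \left(-4\right) - 42 = \left(-76\right) \left(-48\right) - 42 = 3648 - 42 = 3606$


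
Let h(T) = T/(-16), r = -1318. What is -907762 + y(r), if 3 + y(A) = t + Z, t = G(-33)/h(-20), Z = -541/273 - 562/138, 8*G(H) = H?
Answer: -56999151697/62790 ≈ -9.0777e+5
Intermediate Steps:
G(H) = H/8
h(T) = -T/16 (h(T) = T*(-1/16) = -T/16)
Z = -38014/6279 (Z = -541*1/273 - 562*1/138 = -541/273 - 281/69 = -38014/6279 ≈ -6.0541)
t = -33/10 (t = ((1/8)*(-33))/((-1/16*(-20))) = -33/(8*5/4) = -33/8*4/5 = -33/10 ≈ -3.3000)
y(A) = -775717/62790 (y(A) = -3 + (-33/10 - 38014/6279) = -3 - 587347/62790 = -775717/62790)
-907762 + y(r) = -907762 - 775717/62790 = -56999151697/62790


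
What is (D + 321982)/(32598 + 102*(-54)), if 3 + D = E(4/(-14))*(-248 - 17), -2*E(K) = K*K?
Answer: 5259167/442470 ≈ 11.886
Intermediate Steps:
E(K) = -K²/2 (E(K) = -K*K/2 = -K²/2)
D = 383/49 (D = -3 + (-(4/(-14))²/2)*(-248 - 17) = -3 - (4*(-1/14))²/2*(-265) = -3 - (-2/7)²/2*(-265) = -3 - ½*4/49*(-265) = -3 - 2/49*(-265) = -3 + 530/49 = 383/49 ≈ 7.8163)
(D + 321982)/(32598 + 102*(-54)) = (383/49 + 321982)/(32598 + 102*(-54)) = 15777501/(49*(32598 - 5508)) = (15777501/49)/27090 = (15777501/49)*(1/27090) = 5259167/442470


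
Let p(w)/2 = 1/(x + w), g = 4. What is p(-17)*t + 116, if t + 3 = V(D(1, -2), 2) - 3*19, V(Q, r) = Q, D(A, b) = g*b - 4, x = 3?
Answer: 884/7 ≈ 126.29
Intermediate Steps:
D(A, b) = -4 + 4*b (D(A, b) = 4*b - 4 = -4 + 4*b)
p(w) = 2/(3 + w)
t = -72 (t = -3 + ((-4 + 4*(-2)) - 3*19) = -3 + ((-4 - 8) - 57) = -3 + (-12 - 57) = -3 - 69 = -72)
p(-17)*t + 116 = (2/(3 - 17))*(-72) + 116 = (2/(-14))*(-72) + 116 = (2*(-1/14))*(-72) + 116 = -⅐*(-72) + 116 = 72/7 + 116 = 884/7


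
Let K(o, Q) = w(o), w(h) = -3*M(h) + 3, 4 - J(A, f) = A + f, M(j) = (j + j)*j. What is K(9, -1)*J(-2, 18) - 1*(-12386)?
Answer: 18182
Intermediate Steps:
M(j) = 2*j**2 (M(j) = (2*j)*j = 2*j**2)
J(A, f) = 4 - A - f (J(A, f) = 4 - (A + f) = 4 + (-A - f) = 4 - A - f)
w(h) = 3 - 6*h**2 (w(h) = -6*h**2 + 3 = 3 - 6*h**2)
K(o, Q) = 3 - 6*o**2
K(9, -1)*J(-2, 18) - 1*(-12386) = (3 - 6*9**2)*(4 - 1*(-2) - 1*18) - 1*(-12386) = (3 - 6*81)*(4 + 2 - 18) + 12386 = (3 - 486)*(-12) + 12386 = -483*(-12) + 12386 = 5796 + 12386 = 18182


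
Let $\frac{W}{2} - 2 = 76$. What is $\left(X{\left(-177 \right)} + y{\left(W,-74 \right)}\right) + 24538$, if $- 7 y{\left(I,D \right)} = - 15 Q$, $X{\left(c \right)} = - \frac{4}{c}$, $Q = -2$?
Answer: $\frac{30397300}{1239} \approx 24534.0$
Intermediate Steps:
$W = 156$ ($W = 4 + 2 \cdot 76 = 4 + 152 = 156$)
$y{\left(I,D \right)} = - \frac{30}{7}$ ($y{\left(I,D \right)} = - \frac{\left(-15\right) \left(-2\right)}{7} = \left(- \frac{1}{7}\right) 30 = - \frac{30}{7}$)
$\left(X{\left(-177 \right)} + y{\left(W,-74 \right)}\right) + 24538 = \left(- \frac{4}{-177} - \frac{30}{7}\right) + 24538 = \left(\left(-4\right) \left(- \frac{1}{177}\right) - \frac{30}{7}\right) + 24538 = \left(\frac{4}{177} - \frac{30}{7}\right) + 24538 = - \frac{5282}{1239} + 24538 = \frac{30397300}{1239}$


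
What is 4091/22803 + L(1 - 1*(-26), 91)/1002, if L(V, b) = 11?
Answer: 483335/2538734 ≈ 0.19038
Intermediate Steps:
4091/22803 + L(1 - 1*(-26), 91)/1002 = 4091/22803 + 11/1002 = 483335/2538734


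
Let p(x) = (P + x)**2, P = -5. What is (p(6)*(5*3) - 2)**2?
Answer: 169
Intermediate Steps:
p(x) = (-5 + x)**2
(p(6)*(5*3) - 2)**2 = ((-5 + 6)**2*(5*3) - 2)**2 = (1**2*15 - 2)**2 = (1*15 - 2)**2 = (15 - 2)**2 = 13**2 = 169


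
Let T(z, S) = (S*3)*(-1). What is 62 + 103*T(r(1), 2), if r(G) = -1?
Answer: -556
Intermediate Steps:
T(z, S) = -3*S (T(z, S) = (3*S)*(-1) = -3*S)
62 + 103*T(r(1), 2) = 62 + 103*(-3*2) = 62 + 103*(-6) = 62 - 618 = -556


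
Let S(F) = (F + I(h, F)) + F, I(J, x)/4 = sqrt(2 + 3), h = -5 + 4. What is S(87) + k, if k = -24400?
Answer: -24226 + 4*sqrt(5) ≈ -24217.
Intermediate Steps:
h = -1
I(J, x) = 4*sqrt(5) (I(J, x) = 4*sqrt(2 + 3) = 4*sqrt(5))
S(F) = 2*F + 4*sqrt(5) (S(F) = (F + 4*sqrt(5)) + F = 2*F + 4*sqrt(5))
S(87) + k = (2*87 + 4*sqrt(5)) - 24400 = (174 + 4*sqrt(5)) - 24400 = -24226 + 4*sqrt(5)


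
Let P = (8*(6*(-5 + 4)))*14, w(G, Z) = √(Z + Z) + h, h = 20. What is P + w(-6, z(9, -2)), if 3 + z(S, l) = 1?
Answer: -652 + 2*I ≈ -652.0 + 2.0*I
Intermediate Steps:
z(S, l) = -2 (z(S, l) = -3 + 1 = -2)
w(G, Z) = 20 + √2*√Z (w(G, Z) = √(Z + Z) + 20 = √(2*Z) + 20 = √2*√Z + 20 = 20 + √2*√Z)
P = -672 (P = (8*(6*(-1)))*14 = (8*(-6))*14 = -48*14 = -672)
P + w(-6, z(9, -2)) = -672 + (20 + √2*√(-2)) = -672 + (20 + √2*(I*√2)) = -672 + (20 + 2*I) = -652 + 2*I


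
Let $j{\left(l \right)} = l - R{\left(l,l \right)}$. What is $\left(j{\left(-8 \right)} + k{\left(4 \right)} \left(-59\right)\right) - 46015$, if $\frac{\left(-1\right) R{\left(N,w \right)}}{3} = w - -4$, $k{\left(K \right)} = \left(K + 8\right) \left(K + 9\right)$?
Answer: $-55239$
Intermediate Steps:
$k{\left(K \right)} = \left(8 + K\right) \left(9 + K\right)$
$R{\left(N,w \right)} = -12 - 3 w$ ($R{\left(N,w \right)} = - 3 \left(w - -4\right) = - 3 \left(w + 4\right) = - 3 \left(4 + w\right) = -12 - 3 w$)
$j{\left(l \right)} = 12 + 4 l$ ($j{\left(l \right)} = l - \left(-12 - 3 l\right) = l + \left(12 + 3 l\right) = 12 + 4 l$)
$\left(j{\left(-8 \right)} + k{\left(4 \right)} \left(-59\right)\right) - 46015 = \left(\left(12 + 4 \left(-8\right)\right) + \left(72 + 4^{2} + 17 \cdot 4\right) \left(-59\right)\right) - 46015 = \left(\left(12 - 32\right) + \left(72 + 16 + 68\right) \left(-59\right)\right) - 46015 = \left(-20 + 156 \left(-59\right)\right) - 46015 = \left(-20 - 9204\right) - 46015 = -9224 - 46015 = -55239$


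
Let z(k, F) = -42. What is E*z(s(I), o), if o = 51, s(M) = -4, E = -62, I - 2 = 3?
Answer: 2604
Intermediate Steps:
I = 5 (I = 2 + 3 = 5)
E*z(s(I), o) = -62*(-42) = 2604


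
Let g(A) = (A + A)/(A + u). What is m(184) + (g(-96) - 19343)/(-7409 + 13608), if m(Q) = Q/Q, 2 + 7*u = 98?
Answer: -39425/18597 ≈ -2.1200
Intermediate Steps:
u = 96/7 (u = -2/7 + (⅐)*98 = -2/7 + 14 = 96/7 ≈ 13.714)
m(Q) = 1
g(A) = 2*A/(96/7 + A) (g(A) = (A + A)/(A + 96/7) = (2*A)/(96/7 + A) = 2*A/(96/7 + A))
m(184) + (g(-96) - 19343)/(-7409 + 13608) = 1 + (14*(-96)/(96 + 7*(-96)) - 19343)/(-7409 + 13608) = 1 + (14*(-96)/(96 - 672) - 19343)/6199 = 1 + (14*(-96)/(-576) - 19343)*(1/6199) = 1 + (14*(-96)*(-1/576) - 19343)*(1/6199) = 1 + (7/3 - 19343)*(1/6199) = 1 - 58022/3*1/6199 = 1 - 58022/18597 = -39425/18597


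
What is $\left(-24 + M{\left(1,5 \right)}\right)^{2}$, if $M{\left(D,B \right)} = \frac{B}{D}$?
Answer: $361$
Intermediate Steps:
$\left(-24 + M{\left(1,5 \right)}\right)^{2} = \left(-24 + \frac{5}{1}\right)^{2} = \left(-24 + 5 \cdot 1\right)^{2} = \left(-24 + 5\right)^{2} = \left(-19\right)^{2} = 361$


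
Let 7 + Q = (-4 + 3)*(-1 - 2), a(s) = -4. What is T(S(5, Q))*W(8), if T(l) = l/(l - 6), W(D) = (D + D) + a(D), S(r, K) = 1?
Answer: -12/5 ≈ -2.4000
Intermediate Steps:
Q = -4 (Q = -7 + (-4 + 3)*(-1 - 2) = -7 - 1*(-3) = -7 + 3 = -4)
W(D) = -4 + 2*D (W(D) = (D + D) - 4 = 2*D - 4 = -4 + 2*D)
T(l) = l/(-6 + l)
T(S(5, Q))*W(8) = (1/(-6 + 1))*(-4 + 2*8) = (1/(-5))*(-4 + 16) = (1*(-⅕))*12 = -⅕*12 = -12/5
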